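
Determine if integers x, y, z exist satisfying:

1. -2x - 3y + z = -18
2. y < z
Yes

Take x = 10, y = 0, z = 2. Substituting into each constraint:
  (1) -2(10) - 3(0) + 2 = -18 ✓
  (2) 0 < 2 ✓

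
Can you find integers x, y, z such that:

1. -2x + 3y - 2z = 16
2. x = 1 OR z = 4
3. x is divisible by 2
Yes

Take x = 6, y = 12, z = 4. Substituting into each constraint:
  (1) -2(6) + 3(12) - 2(4) = 16 ✓
  (2) z = 4, target 4 ✓ (second branch holds)
  (3) 6 = 2 × 3, remainder 0 ✓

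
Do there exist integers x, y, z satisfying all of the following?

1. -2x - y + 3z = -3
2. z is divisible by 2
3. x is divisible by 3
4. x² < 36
Yes

Take x = 0, y = 3, z = 0. Substituting into each constraint:
  (1) -2(0) + (-3) + 3(0) = -3 ✓
  (2) 0 = 2 × 0, remainder 0 ✓
  (3) 0 = 3 × 0, remainder 0 ✓
  (4) x² = (0)² = 0, and 0 < 36 ✓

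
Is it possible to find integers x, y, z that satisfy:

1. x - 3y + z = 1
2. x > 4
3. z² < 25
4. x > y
Yes

Take x = 5, y = 0, z = -4. Substituting into each constraint:
  (1) 5 - 3(0) + (-4) = 1 ✓
  (2) 5 > 4 ✓
  (3) z² = (-4)² = 16, and 16 < 25 ✓
  (4) 5 > 0 ✓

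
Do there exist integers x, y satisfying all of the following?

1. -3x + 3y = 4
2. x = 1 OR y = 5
No

Even the single constraint (-3x + 3y = 4) is infeasible over the integers.

  - -3x + 3y = 4: every term on the left is divisible by 3, so the LHS ≡ 0 (mod 3), but the RHS 4 is not — no integer solution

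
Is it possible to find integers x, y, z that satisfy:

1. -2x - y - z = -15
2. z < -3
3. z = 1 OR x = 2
Yes

Take x = 2, y = 15, z = -4. Substituting into each constraint:
  (1) -2(2) + (-15) + 4 = -15 ✓
  (2) -4 < -3 ✓
  (3) x = 2, target 2 ✓ (second branch holds)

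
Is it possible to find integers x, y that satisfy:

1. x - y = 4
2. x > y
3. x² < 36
Yes

Take x = 4, y = 0. Substituting into each constraint:
  (1) 4 + 0 = 4 ✓
  (2) 4 > 0 ✓
  (3) x² = (4)² = 16, and 16 < 36 ✓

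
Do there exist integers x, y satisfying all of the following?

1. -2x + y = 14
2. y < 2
Yes

Take x = -7, y = 0. Substituting into each constraint:
  (1) -2(-7) + 0 = 14 ✓
  (2) 0 < 2 ✓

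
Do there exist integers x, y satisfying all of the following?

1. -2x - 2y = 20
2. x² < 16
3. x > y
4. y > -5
No

A contradictory subset is {-2x - 2y = 20, x > y, y > -5}. No integer assignment can satisfy these jointly:

  - -2x - 2y = 20: is a linear equation tying the variables together
  - x > y: bounds one variable relative to another variable
  - y > -5: bounds one variable relative to a constant

Propagating the comparison: x > y and y ≥ -4 give x ≥ -3. Range argument: with x ∈ [-3, ∞], y ∈ [-4, ∞], the left side of the equation is at most 14, but the right side is 20 > 14. No integer solution exists.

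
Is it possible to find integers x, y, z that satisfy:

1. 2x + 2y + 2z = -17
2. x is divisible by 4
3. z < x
No

Even the single constraint (2x + 2y + 2z = -17) is infeasible over the integers.

  - 2x + 2y + 2z = -17: every term on the left is divisible by 2, so the LHS ≡ 0 (mod 2), but the RHS -17 is not — no integer solution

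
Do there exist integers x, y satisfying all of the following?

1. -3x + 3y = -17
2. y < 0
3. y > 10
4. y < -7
No

Even the single constraint (-3x + 3y = -17) is infeasible over the integers.

  - -3x + 3y = -17: every term on the left is divisible by 3, so the LHS ≡ 0 (mod 3), but the RHS -17 is not — no integer solution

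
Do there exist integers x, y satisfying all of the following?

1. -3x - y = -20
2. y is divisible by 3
No

The full constraint system is jointly infeasible over the integers. Each constraint and what it forces:

  - -3x - y = -20: is a linear equation tying the variables together
  - y is divisible by 3: restricts y to multiples of 3

Modular obstruction: writing y = 3y', every remaining term of the linear equation is divisible by 3, so the left side is ≡ 0 (mod 3); but the right side -20 ≡ 1 (mod 3). No integers can satisfy it.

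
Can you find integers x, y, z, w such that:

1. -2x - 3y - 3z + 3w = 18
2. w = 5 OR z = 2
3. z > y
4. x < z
Yes

Take x = 0, y = -2, z = 1, w = 5. Substituting into each constraint:
  (1) -2(0) - 3(-2) - 3(1) + 3(5) = 18 ✓
  (2) w = 5, target 5 ✓ (first branch holds)
  (3) 1 > -2 ✓
  (4) 0 < 1 ✓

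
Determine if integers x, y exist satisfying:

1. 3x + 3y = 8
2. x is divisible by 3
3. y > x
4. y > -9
No

Even the single constraint (3x + 3y = 8) is infeasible over the integers.

  - 3x + 3y = 8: every term on the left is divisible by 3, so the LHS ≡ 0 (mod 3), but the RHS 8 is not — no integer solution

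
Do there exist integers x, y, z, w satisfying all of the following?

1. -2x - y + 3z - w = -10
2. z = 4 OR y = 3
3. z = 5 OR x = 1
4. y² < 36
Yes

Take x = 11, y = 3, z = 5, w = 0. Substituting into each constraint:
  (1) -2(11) + (-3) + 3(5) + 0 = -10 ✓
  (2) y = 3, target 3 ✓ (second branch holds)
  (3) z = 5, target 5 ✓ (first branch holds)
  (4) y² = (3)² = 9, and 9 < 36 ✓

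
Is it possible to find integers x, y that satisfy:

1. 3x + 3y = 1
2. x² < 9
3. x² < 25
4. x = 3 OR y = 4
No

Even the single constraint (3x + 3y = 1) is infeasible over the integers.

  - 3x + 3y = 1: every term on the left is divisible by 3, so the LHS ≡ 0 (mod 3), but the RHS 1 is not — no integer solution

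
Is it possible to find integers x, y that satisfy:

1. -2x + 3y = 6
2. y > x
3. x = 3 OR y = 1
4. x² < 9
No

The full constraint system is jointly infeasible over the integers. Each constraint and what it forces:

  - -2x + 3y = 6: is a linear equation tying the variables together
  - y > x: bounds one variable relative to another variable
  - x = 3 OR y = 1: forces a choice: either x = 3 or y = 1
  - x² < 9: restricts x to |x| ≤ 2

Split on the disjunction (x = 3 OR y = 1):
  • If x = 3: this contradicts x² < 9, which requires |x| ≤ 2.
  • If y = 1: with y = 1, every remaining term of the linear equation is divisible by 2, so the left side is ≡ 0 (mod 2); but the right side 3 ≡ 1 (mod 2). No integers can satisfy it.
Both branches are infeasible, so the system has no integer solution.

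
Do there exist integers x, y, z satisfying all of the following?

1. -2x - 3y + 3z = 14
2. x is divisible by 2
Yes

Take x = 2, y = 0, z = 6. Substituting into each constraint:
  (1) -2(2) - 3(0) + 3(6) = 14 ✓
  (2) 2 = 2 × 1, remainder 0 ✓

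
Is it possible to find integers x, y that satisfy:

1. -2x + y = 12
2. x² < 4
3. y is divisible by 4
Yes

Take x = 0, y = 12. Substituting into each constraint:
  (1) -2(0) + 12 = 12 ✓
  (2) x² = (0)² = 0, and 0 < 4 ✓
  (3) 12 = 4 × 3, remainder 0 ✓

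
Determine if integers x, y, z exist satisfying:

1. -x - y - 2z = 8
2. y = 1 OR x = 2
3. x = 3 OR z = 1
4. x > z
Yes

Take x = 3, y = 1, z = -6. Substituting into each constraint:
  (1) (-3) + (-1) - 2(-6) = 8 ✓
  (2) y = 1, target 1 ✓ (first branch holds)
  (3) x = 3, target 3 ✓ (first branch holds)
  (4) 3 > -6 ✓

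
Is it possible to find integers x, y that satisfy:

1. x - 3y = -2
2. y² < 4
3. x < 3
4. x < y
Yes

Take x = -2, y = 0. Substituting into each constraint:
  (1) (-2) - 3(0) = -2 ✓
  (2) y² = (0)² = 0, and 0 < 4 ✓
  (3) -2 < 3 ✓
  (4) -2 < 0 ✓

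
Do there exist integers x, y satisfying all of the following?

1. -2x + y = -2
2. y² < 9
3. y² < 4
Yes

Take x = 1, y = 0. Substituting into each constraint:
  (1) -2(1) + 0 = -2 ✓
  (2) y² = (0)² = 0, and 0 < 9 ✓
  (3) y² = (0)² = 0, and 0 < 4 ✓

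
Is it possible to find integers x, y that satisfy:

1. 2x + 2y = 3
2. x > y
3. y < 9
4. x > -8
No

Even the single constraint (2x + 2y = 3) is infeasible over the integers.

  - 2x + 2y = 3: every term on the left is divisible by 2, so the LHS ≡ 0 (mod 2), but the RHS 3 is not — no integer solution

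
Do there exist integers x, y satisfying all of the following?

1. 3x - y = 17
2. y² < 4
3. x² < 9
No

The full constraint system is jointly infeasible over the integers. Each constraint and what it forces:

  - 3x - y = 17: is a linear equation tying the variables together
  - y² < 4: restricts y to |y| ≤ 1
  - x² < 9: restricts x to |x| ≤ 2

Range argument: with x ∈ [-2, 2], y ∈ [-1, 1], the left side of the equation is at most 7, but the right side is 17 > 7. No integer solution exists.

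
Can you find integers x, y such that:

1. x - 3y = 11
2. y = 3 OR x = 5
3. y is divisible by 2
Yes

Take x = 5, y = -2. Substituting into each constraint:
  (1) 5 - 3(-2) = 11 ✓
  (2) x = 5, target 5 ✓ (second branch holds)
  (3) -2 = 2 × -1, remainder 0 ✓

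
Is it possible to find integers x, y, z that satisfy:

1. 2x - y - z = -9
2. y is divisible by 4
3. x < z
Yes

Take x = 0, y = 8, z = 1. Substituting into each constraint:
  (1) 2(0) + (-8) + (-1) = -9 ✓
  (2) 8 = 4 × 2, remainder 0 ✓
  (3) 0 < 1 ✓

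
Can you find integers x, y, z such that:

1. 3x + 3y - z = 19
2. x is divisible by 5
Yes

Take x = 0, y = 7, z = 2. Substituting into each constraint:
  (1) 3(0) + 3(7) + (-2) = 19 ✓
  (2) 0 = 5 × 0, remainder 0 ✓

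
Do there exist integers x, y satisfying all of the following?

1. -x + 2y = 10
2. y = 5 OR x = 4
Yes

Take x = 0, y = 5. Substituting into each constraint:
  (1) 0 + 2(5) = 10 ✓
  (2) y = 5, target 5 ✓ (first branch holds)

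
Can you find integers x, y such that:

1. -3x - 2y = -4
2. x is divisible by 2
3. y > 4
Yes

Take x = -2, y = 5. Substituting into each constraint:
  (1) -3(-2) - 2(5) = -4 ✓
  (2) -2 = 2 × -1, remainder 0 ✓
  (3) 5 > 4 ✓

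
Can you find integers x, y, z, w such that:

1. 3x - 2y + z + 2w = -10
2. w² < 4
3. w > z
Yes

Take x = 0, y = 6, z = 0, w = 1. Substituting into each constraint:
  (1) 3(0) - 2(6) + 0 + 2(1) = -10 ✓
  (2) w² = (1)² = 1, and 1 < 4 ✓
  (3) 1 > 0 ✓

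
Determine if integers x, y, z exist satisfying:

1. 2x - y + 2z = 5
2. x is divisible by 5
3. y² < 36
Yes

Take x = 0, y = 1, z = 3. Substituting into each constraint:
  (1) 2(0) + (-1) + 2(3) = 5 ✓
  (2) 0 = 5 × 0, remainder 0 ✓
  (3) y² = (1)² = 1, and 1 < 36 ✓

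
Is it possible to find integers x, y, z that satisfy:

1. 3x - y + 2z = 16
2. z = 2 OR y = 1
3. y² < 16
Yes

Take x = 4, y = 0, z = 2. Substituting into each constraint:
  (1) 3(4) + 0 + 2(2) = 16 ✓
  (2) z = 2, target 2 ✓ (first branch holds)
  (3) y² = (0)² = 0, and 0 < 16 ✓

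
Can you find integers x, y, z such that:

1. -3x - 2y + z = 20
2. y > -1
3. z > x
Yes

Take x = -9, y = 0, z = -7. Substituting into each constraint:
  (1) -3(-9) - 2(0) + (-7) = 20 ✓
  (2) 0 > -1 ✓
  (3) -7 > -9 ✓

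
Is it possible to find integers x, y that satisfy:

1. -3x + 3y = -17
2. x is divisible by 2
No

Even the single constraint (-3x + 3y = -17) is infeasible over the integers.

  - -3x + 3y = -17: every term on the left is divisible by 3, so the LHS ≡ 0 (mod 3), but the RHS -17 is not — no integer solution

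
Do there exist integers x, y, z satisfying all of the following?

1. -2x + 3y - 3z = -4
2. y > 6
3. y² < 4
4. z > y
No

A contradictory subset is {y > 6, y² < 4}. No integer assignment can satisfy these jointly:

  - y > 6: bounds one variable relative to a constant
  - y² < 4: restricts y to |y| ≤ 1

Direct contradiction: the bounds on y require y ≥ 7 and y ≤ 1 simultaneously, which is empty.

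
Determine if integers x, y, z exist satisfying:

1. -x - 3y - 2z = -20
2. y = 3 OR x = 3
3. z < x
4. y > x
Yes

Take x = 3, y = 5, z = 1. Substituting into each constraint:
  (1) (-3) - 3(5) - 2(1) = -20 ✓
  (2) x = 3, target 3 ✓ (second branch holds)
  (3) 1 < 3 ✓
  (4) 5 > 3 ✓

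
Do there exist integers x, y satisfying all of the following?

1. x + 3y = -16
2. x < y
Yes

Take x = -7, y = -3. Substituting into each constraint:
  (1) (-7) + 3(-3) = -16 ✓
  (2) -7 < -3 ✓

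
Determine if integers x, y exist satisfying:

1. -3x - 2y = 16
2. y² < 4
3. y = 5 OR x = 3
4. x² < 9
No

A contradictory subset is {y² < 4, y = 5 OR x = 3, x² < 9}. No integer assignment can satisfy these jointly:

  - y² < 4: restricts y to |y| ≤ 1
  - y = 5 OR x = 3: forces a choice: either y = 5 or x = 3
  - x² < 9: restricts x to |x| ≤ 2

Split on the disjunction (y = 5 OR x = 3):
  • If y = 5: this contradicts y² < 4, which requires |y| ≤ 1.
  • If x = 3: this contradicts x² < 9, which requires |x| ≤ 2.
Both branches are infeasible, so the system has no integer solution.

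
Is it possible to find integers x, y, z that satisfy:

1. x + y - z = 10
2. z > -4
Yes

Take x = 0, y = 10, z = 0. Substituting into each constraint:
  (1) 0 + 10 + 0 = 10 ✓
  (2) 0 > -4 ✓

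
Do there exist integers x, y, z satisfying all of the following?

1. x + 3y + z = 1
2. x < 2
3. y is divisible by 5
Yes

Take x = 1, y = 0, z = 0. Substituting into each constraint:
  (1) 1 + 3(0) + 0 = 1 ✓
  (2) 1 < 2 ✓
  (3) 0 = 5 × 0, remainder 0 ✓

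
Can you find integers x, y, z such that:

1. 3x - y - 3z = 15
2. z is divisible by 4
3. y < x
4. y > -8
Yes

Take x = 7, y = 6, z = 0. Substituting into each constraint:
  (1) 3(7) + (-6) - 3(0) = 15 ✓
  (2) 0 = 4 × 0, remainder 0 ✓
  (3) 6 < 7 ✓
  (4) 6 > -8 ✓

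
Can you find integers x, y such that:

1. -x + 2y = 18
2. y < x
Yes

Take x = 20, y = 19. Substituting into each constraint:
  (1) (-20) + 2(19) = 18 ✓
  (2) 19 < 20 ✓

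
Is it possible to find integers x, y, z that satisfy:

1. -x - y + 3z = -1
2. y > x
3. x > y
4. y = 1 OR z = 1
No

A contradictory subset is {y > x, x > y}. No integer assignment can satisfy these jointly:

  - y > x: bounds one variable relative to another variable
  - x > y: bounds one variable relative to another variable

Direct contradiction: y > x and x > y cannot both hold.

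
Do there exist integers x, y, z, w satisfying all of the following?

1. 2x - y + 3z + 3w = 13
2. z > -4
Yes

Take x = 0, y = 2, z = 0, w = 5. Substituting into each constraint:
  (1) 2(0) + (-2) + 3(0) + 3(5) = 13 ✓
  (2) 0 > -4 ✓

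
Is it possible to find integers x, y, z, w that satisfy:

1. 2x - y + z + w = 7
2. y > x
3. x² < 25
Yes

Take x = 0, y = 1, z = 8, w = 0. Substituting into each constraint:
  (1) 2(0) + (-1) + 8 + 0 = 7 ✓
  (2) 1 > 0 ✓
  (3) x² = (0)² = 0, and 0 < 25 ✓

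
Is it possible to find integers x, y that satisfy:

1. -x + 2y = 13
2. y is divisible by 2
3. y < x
Yes

Take x = 15, y = 14. Substituting into each constraint:
  (1) (-15) + 2(14) = 13 ✓
  (2) 14 = 2 × 7, remainder 0 ✓
  (3) 14 < 15 ✓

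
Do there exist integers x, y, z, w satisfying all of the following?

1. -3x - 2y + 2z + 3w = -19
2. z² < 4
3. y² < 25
Yes

Take x = 0, y = 2, z = 0, w = -5. Substituting into each constraint:
  (1) -3(0) - 2(2) + 2(0) + 3(-5) = -19 ✓
  (2) z² = (0)² = 0, and 0 < 4 ✓
  (3) y² = (2)² = 4, and 4 < 25 ✓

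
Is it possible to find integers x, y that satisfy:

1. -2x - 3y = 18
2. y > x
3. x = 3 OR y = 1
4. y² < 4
No

A contradictory subset is {-2x - 3y = 18, y > x, x = 3 OR y = 1}. No integer assignment can satisfy these jointly:

  - -2x - 3y = 18: is a linear equation tying the variables together
  - y > x: bounds one variable relative to another variable
  - x = 3 OR y = 1: forces a choice: either x = 3 or y = 1

Split on the disjunction (x = 3 OR y = 1):
  • If x = 3: the equation forces y = -8, giving (x, y) = (3, -8), which violates y > x.
  • If y = 1: with y = 1, every remaining term of the linear equation is divisible by 2, so the left side is ≡ 0 (mod 2); but the right side 21 ≡ 1 (mod 2). No integers can satisfy it.
Both branches are infeasible, so the system has no integer solution.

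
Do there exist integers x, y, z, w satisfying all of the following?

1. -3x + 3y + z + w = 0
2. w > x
Yes

Take x = -1, y = 0, z = -3, w = 0. Substituting into each constraint:
  (1) -3(-1) + 3(0) + (-3) + 0 = 0 ✓
  (2) 0 > -1 ✓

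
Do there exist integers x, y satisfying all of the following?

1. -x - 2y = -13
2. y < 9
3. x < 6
Yes

Take x = 1, y = 6. Substituting into each constraint:
  (1) (-1) - 2(6) = -13 ✓
  (2) 6 < 9 ✓
  (3) 1 < 6 ✓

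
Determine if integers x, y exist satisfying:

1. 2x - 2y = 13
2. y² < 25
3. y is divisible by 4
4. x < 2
No

Even the single constraint (2x - 2y = 13) is infeasible over the integers.

  - 2x - 2y = 13: every term on the left is divisible by 2, so the LHS ≡ 0 (mod 2), but the RHS 13 is not — no integer solution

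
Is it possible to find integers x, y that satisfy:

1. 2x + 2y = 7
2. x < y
No

Even the single constraint (2x + 2y = 7) is infeasible over the integers.

  - 2x + 2y = 7: every term on the left is divisible by 2, so the LHS ≡ 0 (mod 2), but the RHS 7 is not — no integer solution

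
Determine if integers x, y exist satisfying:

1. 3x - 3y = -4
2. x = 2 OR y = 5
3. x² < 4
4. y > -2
No

Even the single constraint (3x - 3y = -4) is infeasible over the integers.

  - 3x - 3y = -4: every term on the left is divisible by 3, so the LHS ≡ 0 (mod 3), but the RHS -4 is not — no integer solution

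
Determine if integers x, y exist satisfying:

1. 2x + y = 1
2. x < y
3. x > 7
No

The full constraint system is jointly infeasible over the integers. Each constraint and what it forces:

  - 2x + y = 1: is a linear equation tying the variables together
  - x < y: bounds one variable relative to another variable
  - x > 7: bounds one variable relative to a constant

Propagating the comparison: y > x and x ≥ 8 give y ≥ 9. Range argument: with x ∈ [8, ∞], y ∈ [9, ∞], the left side of the equation is at least 25, but the right side is 1 < 25. No integer solution exists.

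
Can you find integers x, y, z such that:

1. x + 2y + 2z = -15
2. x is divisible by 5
Yes

Take x = -5, y = 1, z = -6. Substituting into each constraint:
  (1) (-5) + 2(1) + 2(-6) = -15 ✓
  (2) -5 = 5 × -1, remainder 0 ✓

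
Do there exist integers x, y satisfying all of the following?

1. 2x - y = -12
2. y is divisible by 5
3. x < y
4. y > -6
Yes

Take x = -6, y = 0. Substituting into each constraint:
  (1) 2(-6) + 0 = -12 ✓
  (2) 0 = 5 × 0, remainder 0 ✓
  (3) -6 < 0 ✓
  (4) 0 > -6 ✓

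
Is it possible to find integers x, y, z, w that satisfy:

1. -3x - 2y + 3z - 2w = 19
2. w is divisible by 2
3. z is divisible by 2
Yes

Take x = 1, y = -11, z = 0, w = 0. Substituting into each constraint:
  (1) -3(1) - 2(-11) + 3(0) - 2(0) = 19 ✓
  (2) 0 = 2 × 0, remainder 0 ✓
  (3) 0 = 2 × 0, remainder 0 ✓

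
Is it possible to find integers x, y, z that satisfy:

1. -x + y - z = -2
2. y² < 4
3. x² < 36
Yes

Take x = 2, y = 0, z = 0. Substituting into each constraint:
  (1) (-2) + 0 + 0 = -2 ✓
  (2) y² = (0)² = 0, and 0 < 4 ✓
  (3) x² = (2)² = 4, and 4 < 36 ✓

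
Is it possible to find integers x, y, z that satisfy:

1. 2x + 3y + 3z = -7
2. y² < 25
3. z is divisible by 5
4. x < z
Yes

Take x = -2, y = -1, z = 0. Substituting into each constraint:
  (1) 2(-2) + 3(-1) + 3(0) = -7 ✓
  (2) y² = (-1)² = 1, and 1 < 25 ✓
  (3) 0 = 5 × 0, remainder 0 ✓
  (4) -2 < 0 ✓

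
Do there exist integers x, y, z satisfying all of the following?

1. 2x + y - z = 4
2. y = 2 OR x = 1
Yes

Take x = 0, y = 2, z = -2. Substituting into each constraint:
  (1) 2(0) + 2 + 2 = 4 ✓
  (2) y = 2, target 2 ✓ (first branch holds)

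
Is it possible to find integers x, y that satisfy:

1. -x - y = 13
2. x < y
Yes

Take x = -7, y = -6. Substituting into each constraint:
  (1) 7 + 6 = 13 ✓
  (2) -7 < -6 ✓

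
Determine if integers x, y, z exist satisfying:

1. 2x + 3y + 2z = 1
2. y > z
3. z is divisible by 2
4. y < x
Yes

Take x = 4, y = -1, z = -2. Substituting into each constraint:
  (1) 2(4) + 3(-1) + 2(-2) = 1 ✓
  (2) -1 > -2 ✓
  (3) -2 = 2 × -1, remainder 0 ✓
  (4) -1 < 4 ✓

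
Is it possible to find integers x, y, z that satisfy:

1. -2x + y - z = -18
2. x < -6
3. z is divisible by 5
Yes

Take x = -7, y = -32, z = 0. Substituting into each constraint:
  (1) -2(-7) + (-32) + 0 = -18 ✓
  (2) -7 < -6 ✓
  (3) 0 = 5 × 0, remainder 0 ✓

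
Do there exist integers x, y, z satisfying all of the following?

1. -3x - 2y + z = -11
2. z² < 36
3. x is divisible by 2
Yes

Take x = 0, y = 8, z = 5. Substituting into each constraint:
  (1) -3(0) - 2(8) + 5 = -11 ✓
  (2) z² = (5)² = 25, and 25 < 36 ✓
  (3) 0 = 2 × 0, remainder 0 ✓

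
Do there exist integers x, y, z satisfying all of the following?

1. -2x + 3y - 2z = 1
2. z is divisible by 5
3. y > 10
Yes

Take x = 16, y = 11, z = 0. Substituting into each constraint:
  (1) -2(16) + 3(11) - 2(0) = 1 ✓
  (2) 0 = 5 × 0, remainder 0 ✓
  (3) 11 > 10 ✓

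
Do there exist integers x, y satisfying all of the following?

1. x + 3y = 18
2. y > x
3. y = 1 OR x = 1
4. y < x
No

A contradictory subset is {y > x, y < x}. No integer assignment can satisfy these jointly:

  - y > x: bounds one variable relative to another variable
  - y < x: bounds one variable relative to another variable

Direct contradiction: y > x and x > y cannot both hold.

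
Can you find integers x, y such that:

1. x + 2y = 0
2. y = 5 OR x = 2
Yes

Take x = -10, y = 5. Substituting into each constraint:
  (1) (-10) + 2(5) = 0 ✓
  (2) y = 5, target 5 ✓ (first branch holds)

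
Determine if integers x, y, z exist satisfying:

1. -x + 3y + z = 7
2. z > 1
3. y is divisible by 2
Yes

Take x = -5, y = 0, z = 2. Substituting into each constraint:
  (1) 5 + 3(0) + 2 = 7 ✓
  (2) 2 > 1 ✓
  (3) 0 = 2 × 0, remainder 0 ✓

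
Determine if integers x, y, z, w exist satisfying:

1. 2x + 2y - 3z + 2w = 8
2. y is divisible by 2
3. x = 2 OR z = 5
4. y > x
Yes

Take x = 2, y = 4, z = 6, w = 7. Substituting into each constraint:
  (1) 2(2) + 2(4) - 3(6) + 2(7) = 8 ✓
  (2) 4 = 2 × 2, remainder 0 ✓
  (3) x = 2, target 2 ✓ (first branch holds)
  (4) 4 > 2 ✓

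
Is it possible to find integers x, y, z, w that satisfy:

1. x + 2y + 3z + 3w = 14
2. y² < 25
Yes

Take x = 14, y = 0, z = 0, w = 0. Substituting into each constraint:
  (1) 14 + 2(0) + 3(0) + 3(0) = 14 ✓
  (2) y² = (0)² = 0, and 0 < 25 ✓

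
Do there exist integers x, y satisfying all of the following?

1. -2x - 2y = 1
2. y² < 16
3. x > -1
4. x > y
No

Even the single constraint (-2x - 2y = 1) is infeasible over the integers.

  - -2x - 2y = 1: every term on the left is divisible by 2, so the LHS ≡ 0 (mod 2), but the RHS 1 is not — no integer solution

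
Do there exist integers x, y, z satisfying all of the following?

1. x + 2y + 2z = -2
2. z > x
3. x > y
Yes

Take x = 0, y = -2, z = 1. Substituting into each constraint:
  (1) 0 + 2(-2) + 2(1) = -2 ✓
  (2) 1 > 0 ✓
  (3) 0 > -2 ✓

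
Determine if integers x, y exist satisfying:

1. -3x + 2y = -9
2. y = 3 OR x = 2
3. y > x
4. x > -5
No

A contradictory subset is {-3x + 2y = -9, y = 3 OR x = 2, y > x}. No integer assignment can satisfy these jointly:

  - -3x + 2y = -9: is a linear equation tying the variables together
  - y = 3 OR x = 2: forces a choice: either y = 3 or x = 2
  - y > x: bounds one variable relative to another variable

Split on the disjunction (y = 3 OR x = 2):
  • If y = 3: the equation forces x = 5, giving (y, x) = (3, 5), which violates y > x.
  • If x = 2: with x = 2, every remaining term of the linear equation is divisible by 2, so the left side is ≡ 0 (mod 2); but the right side -3 ≡ 1 (mod 2). No integers can satisfy it.
Both branches are infeasible, so the system has no integer solution.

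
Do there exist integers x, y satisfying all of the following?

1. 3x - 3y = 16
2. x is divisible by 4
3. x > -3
No

Even the single constraint (3x - 3y = 16) is infeasible over the integers.

  - 3x - 3y = 16: every term on the left is divisible by 3, so the LHS ≡ 0 (mod 3), but the RHS 16 is not — no integer solution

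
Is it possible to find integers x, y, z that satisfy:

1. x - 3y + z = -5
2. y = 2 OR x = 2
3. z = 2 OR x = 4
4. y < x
Yes

Take x = 4, y = 2, z = -3. Substituting into each constraint:
  (1) 4 - 3(2) + (-3) = -5 ✓
  (2) y = 2, target 2 ✓ (first branch holds)
  (3) x = 4, target 4 ✓ (second branch holds)
  (4) 2 < 4 ✓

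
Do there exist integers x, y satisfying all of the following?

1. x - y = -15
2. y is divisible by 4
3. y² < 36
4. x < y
Yes

Take x = -15, y = 0. Substituting into each constraint:
  (1) (-15) + 0 = -15 ✓
  (2) 0 = 4 × 0, remainder 0 ✓
  (3) y² = (0)² = 0, and 0 < 36 ✓
  (4) -15 < 0 ✓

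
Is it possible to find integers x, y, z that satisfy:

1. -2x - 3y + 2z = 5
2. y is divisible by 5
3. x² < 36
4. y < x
Yes

Take x = -4, y = -5, z = -9. Substituting into each constraint:
  (1) -2(-4) - 3(-5) + 2(-9) = 5 ✓
  (2) -5 = 5 × -1, remainder 0 ✓
  (3) x² = (-4)² = 16, and 16 < 36 ✓
  (4) -5 < -4 ✓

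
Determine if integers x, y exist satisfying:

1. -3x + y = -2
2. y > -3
Yes

Take x = 0, y = -2. Substituting into each constraint:
  (1) -3(0) + (-2) = -2 ✓
  (2) -2 > -3 ✓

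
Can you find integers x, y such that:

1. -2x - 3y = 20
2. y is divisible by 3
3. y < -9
Yes

Take x = 8, y = -12. Substituting into each constraint:
  (1) -2(8) - 3(-12) = 20 ✓
  (2) -12 = 3 × -4, remainder 0 ✓
  (3) -12 < -9 ✓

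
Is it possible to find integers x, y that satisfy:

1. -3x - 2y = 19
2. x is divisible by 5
Yes

Take x = -15, y = 13. Substituting into each constraint:
  (1) -3(-15) - 2(13) = 19 ✓
  (2) -15 = 5 × -3, remainder 0 ✓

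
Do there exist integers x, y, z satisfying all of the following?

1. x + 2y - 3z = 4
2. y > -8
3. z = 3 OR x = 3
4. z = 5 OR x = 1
Yes

Take x = 3, y = 8, z = 5. Substituting into each constraint:
  (1) 3 + 2(8) - 3(5) = 4 ✓
  (2) 8 > -8 ✓
  (3) x = 3, target 3 ✓ (second branch holds)
  (4) z = 5, target 5 ✓ (first branch holds)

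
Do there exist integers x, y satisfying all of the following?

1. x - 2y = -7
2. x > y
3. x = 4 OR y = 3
No

The full constraint system is jointly infeasible over the integers. Each constraint and what it forces:

  - x - 2y = -7: is a linear equation tying the variables together
  - x > y: bounds one variable relative to another variable
  - x = 4 OR y = 3: forces a choice: either x = 4 or y = 3

Split on the disjunction (x = 4 OR y = 3):
  • If x = 4: with x = 4, every remaining term of the linear equation is divisible by 2, so the left side is ≡ 0 (mod 2); but the right side -11 ≡ 1 (mod 2). No integers can satisfy it.
  • If y = 3: the equation forces x = -1, giving (y, x) = (3, -1), which violates x > y.
Both branches are infeasible, so the system has no integer solution.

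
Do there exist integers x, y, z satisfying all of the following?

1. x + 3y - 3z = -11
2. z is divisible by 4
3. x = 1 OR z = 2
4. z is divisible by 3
Yes

Take x = 1, y = -4, z = 0. Substituting into each constraint:
  (1) 1 + 3(-4) - 3(0) = -11 ✓
  (2) 0 = 4 × 0, remainder 0 ✓
  (3) x = 1, target 1 ✓ (first branch holds)
  (4) 0 = 3 × 0, remainder 0 ✓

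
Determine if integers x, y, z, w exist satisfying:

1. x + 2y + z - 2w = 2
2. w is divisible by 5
Yes

Take x = 2, y = 0, z = 0, w = 0. Substituting into each constraint:
  (1) 2 + 2(0) + 0 - 2(0) = 2 ✓
  (2) 0 = 5 × 0, remainder 0 ✓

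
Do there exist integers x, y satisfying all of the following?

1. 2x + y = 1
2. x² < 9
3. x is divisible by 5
Yes

Take x = 0, y = 1. Substituting into each constraint:
  (1) 2(0) + 1 = 1 ✓
  (2) x² = (0)² = 0, and 0 < 9 ✓
  (3) 0 = 5 × 0, remainder 0 ✓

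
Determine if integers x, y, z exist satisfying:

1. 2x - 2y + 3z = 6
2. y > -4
Yes

Take x = 0, y = 0, z = 2. Substituting into each constraint:
  (1) 2(0) - 2(0) + 3(2) = 6 ✓
  (2) 0 > -4 ✓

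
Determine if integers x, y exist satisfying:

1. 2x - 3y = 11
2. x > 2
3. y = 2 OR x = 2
No

The full constraint system is jointly infeasible over the integers. Each constraint and what it forces:

  - 2x - 3y = 11: is a linear equation tying the variables together
  - x > 2: bounds one variable relative to a constant
  - y = 2 OR x = 2: forces a choice: either y = 2 or x = 2

Split on the disjunction (y = 2 OR x = 2):
  • If y = 2: with y = 2, every remaining term of the linear equation is divisible by 2, so the left side is ≡ 0 (mod 2); but the right side 17 ≡ 1 (mod 2). No integers can satisfy it.
  • If x = 2: this contradicts the bound x ≥ 3.
Both branches are infeasible, so the system has no integer solution.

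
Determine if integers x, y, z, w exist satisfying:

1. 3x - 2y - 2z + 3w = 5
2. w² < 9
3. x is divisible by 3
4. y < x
Yes

Take x = 0, y = -1, z = 0, w = 1. Substituting into each constraint:
  (1) 3(0) - 2(-1) - 2(0) + 3(1) = 5 ✓
  (2) w² = (1)² = 1, and 1 < 9 ✓
  (3) 0 = 3 × 0, remainder 0 ✓
  (4) -1 < 0 ✓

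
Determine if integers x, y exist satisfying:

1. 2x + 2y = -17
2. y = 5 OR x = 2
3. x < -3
No

Even the single constraint (2x + 2y = -17) is infeasible over the integers.

  - 2x + 2y = -17: every term on the left is divisible by 2, so the LHS ≡ 0 (mod 2), but the RHS -17 is not — no integer solution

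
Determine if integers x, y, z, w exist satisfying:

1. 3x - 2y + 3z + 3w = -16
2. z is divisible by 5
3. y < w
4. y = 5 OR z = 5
Yes

Take x = -11, y = -1, z = 5, w = 0. Substituting into each constraint:
  (1) 3(-11) - 2(-1) + 3(5) + 3(0) = -16 ✓
  (2) 5 = 5 × 1, remainder 0 ✓
  (3) -1 < 0 ✓
  (4) z = 5, target 5 ✓ (second branch holds)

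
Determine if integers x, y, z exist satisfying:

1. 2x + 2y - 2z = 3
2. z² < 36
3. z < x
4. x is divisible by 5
No

Even the single constraint (2x + 2y - 2z = 3) is infeasible over the integers.

  - 2x + 2y - 2z = 3: every term on the left is divisible by 2, so the LHS ≡ 0 (mod 2), but the RHS 3 is not — no integer solution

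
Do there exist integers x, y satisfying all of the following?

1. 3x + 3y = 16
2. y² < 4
No

Even the single constraint (3x + 3y = 16) is infeasible over the integers.

  - 3x + 3y = 16: every term on the left is divisible by 3, so the LHS ≡ 0 (mod 3), but the RHS 16 is not — no integer solution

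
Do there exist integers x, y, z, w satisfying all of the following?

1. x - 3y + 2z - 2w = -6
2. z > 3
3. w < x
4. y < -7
Yes

Take x = 40, y = -8, z = 4, w = 39. Substituting into each constraint:
  (1) 40 - 3(-8) + 2(4) - 2(39) = -6 ✓
  (2) 4 > 3 ✓
  (3) 39 < 40 ✓
  (4) -8 < -7 ✓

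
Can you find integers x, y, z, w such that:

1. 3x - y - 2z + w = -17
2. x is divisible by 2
Yes

Take x = 0, y = 1, z = 8, w = 0. Substituting into each constraint:
  (1) 3(0) + (-1) - 2(8) + 0 = -17 ✓
  (2) 0 = 2 × 0, remainder 0 ✓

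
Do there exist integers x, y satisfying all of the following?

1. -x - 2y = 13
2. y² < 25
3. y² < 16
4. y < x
No

A contradictory subset is {-x - 2y = 13, y² < 16, y < x}. No integer assignment can satisfy these jointly:

  - -x - 2y = 13: is a linear equation tying the variables together
  - y² < 16: restricts y to |y| ≤ 3
  - y < x: bounds one variable relative to another variable

Propagating the comparison: x > y and y ≥ -3 give x ≥ -2. Range argument: with x ∈ [-2, ∞], y ∈ [-3, 3], the left side of the equation is at most 8, but the right side is 13 > 8. No integer solution exists.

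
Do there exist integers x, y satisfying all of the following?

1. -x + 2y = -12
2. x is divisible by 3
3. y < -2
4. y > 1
No

A contradictory subset is {y < -2, y > 1}. No integer assignment can satisfy these jointly:

  - y < -2: bounds one variable relative to a constant
  - y > 1: bounds one variable relative to a constant

Direct contradiction: the bounds on y require y ≥ 2 and y ≤ -3 simultaneously, which is empty.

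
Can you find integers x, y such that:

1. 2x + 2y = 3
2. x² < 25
No

Even the single constraint (2x + 2y = 3) is infeasible over the integers.

  - 2x + 2y = 3: every term on the left is divisible by 2, so the LHS ≡ 0 (mod 2), but the RHS 3 is not — no integer solution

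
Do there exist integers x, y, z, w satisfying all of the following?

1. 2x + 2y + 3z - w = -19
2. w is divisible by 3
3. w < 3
Yes

Take x = -11, y = 0, z = 1, w = 0. Substituting into each constraint:
  (1) 2(-11) + 2(0) + 3(1) + 0 = -19 ✓
  (2) 0 = 3 × 0, remainder 0 ✓
  (3) 0 < 3 ✓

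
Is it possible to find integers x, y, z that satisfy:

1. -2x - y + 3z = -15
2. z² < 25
Yes

Take x = 7, y = 1, z = 0. Substituting into each constraint:
  (1) -2(7) + (-1) + 3(0) = -15 ✓
  (2) z² = (0)² = 0, and 0 < 25 ✓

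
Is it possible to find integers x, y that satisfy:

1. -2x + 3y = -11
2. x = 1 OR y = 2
Yes

Take x = 1, y = -3. Substituting into each constraint:
  (1) -2(1) + 3(-3) = -11 ✓
  (2) x = 1, target 1 ✓ (first branch holds)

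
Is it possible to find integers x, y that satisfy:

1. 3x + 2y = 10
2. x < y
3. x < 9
Yes

Take x = 0, y = 5. Substituting into each constraint:
  (1) 3(0) + 2(5) = 10 ✓
  (2) 0 < 5 ✓
  (3) 0 < 9 ✓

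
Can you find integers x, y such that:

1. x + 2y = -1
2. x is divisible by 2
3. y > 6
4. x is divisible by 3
No

A contradictory subset is {x + 2y = -1, x is divisible by 2}. No integer assignment can satisfy these jointly:

  - x + 2y = -1: is a linear equation tying the variables together
  - x is divisible by 2: restricts x to multiples of 2

Modular obstruction: writing x = 2x', every remaining term of the linear equation is divisible by 2, so the left side is ≡ 0 (mod 2); but the right side -1 ≡ 1 (mod 2). No integers can satisfy it.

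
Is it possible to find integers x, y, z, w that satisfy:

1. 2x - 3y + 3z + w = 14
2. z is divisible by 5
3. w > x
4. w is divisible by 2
Yes

Take x = -2, y = -6, z = 0, w = 0. Substituting into each constraint:
  (1) 2(-2) - 3(-6) + 3(0) + 0 = 14 ✓
  (2) 0 = 5 × 0, remainder 0 ✓
  (3) 0 > -2 ✓
  (4) 0 = 2 × 0, remainder 0 ✓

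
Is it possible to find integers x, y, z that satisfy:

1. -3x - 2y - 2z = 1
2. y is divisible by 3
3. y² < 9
Yes

Take x = 1, y = 0, z = -2. Substituting into each constraint:
  (1) -3(1) - 2(0) - 2(-2) = 1 ✓
  (2) 0 = 3 × 0, remainder 0 ✓
  (3) y² = (0)² = 0, and 0 < 9 ✓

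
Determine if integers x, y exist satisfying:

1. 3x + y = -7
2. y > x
Yes

Take x = -2, y = -1. Substituting into each constraint:
  (1) 3(-2) + (-1) = -7 ✓
  (2) -1 > -2 ✓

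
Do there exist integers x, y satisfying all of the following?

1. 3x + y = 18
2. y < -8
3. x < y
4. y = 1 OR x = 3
No

A contradictory subset is {3x + y = 18, y < -8, x < y}. No integer assignment can satisfy these jointly:

  - 3x + y = 18: is a linear equation tying the variables together
  - y < -8: bounds one variable relative to a constant
  - x < y: bounds one variable relative to another variable

Propagating the comparison: x < y and y ≤ -9 give x ≤ -10. Range argument: with x ∈ [−∞, -10], y ∈ [−∞, -9], the left side of the equation is at most -39, but the right side is 18 > -39. No integer solution exists.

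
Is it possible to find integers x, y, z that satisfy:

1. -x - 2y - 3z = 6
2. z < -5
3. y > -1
Yes

Take x = 0, y = 6, z = -6. Substituting into each constraint:
  (1) 0 - 2(6) - 3(-6) = 6 ✓
  (2) -6 < -5 ✓
  (3) 6 > -1 ✓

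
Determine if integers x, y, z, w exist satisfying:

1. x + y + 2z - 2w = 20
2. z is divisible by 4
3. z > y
Yes

Take x = 21, y = -1, z = 0, w = 0. Substituting into each constraint:
  (1) 21 + (-1) + 2(0) - 2(0) = 20 ✓
  (2) 0 = 4 × 0, remainder 0 ✓
  (3) 0 > -1 ✓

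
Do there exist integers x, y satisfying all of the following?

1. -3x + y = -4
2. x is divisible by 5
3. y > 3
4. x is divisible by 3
Yes

Take x = 15, y = 41. Substituting into each constraint:
  (1) -3(15) + 41 = -4 ✓
  (2) 15 = 5 × 3, remainder 0 ✓
  (3) 41 > 3 ✓
  (4) 15 = 3 × 5, remainder 0 ✓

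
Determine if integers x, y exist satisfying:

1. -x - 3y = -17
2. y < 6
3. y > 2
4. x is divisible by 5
Yes

Take x = 5, y = 4. Substituting into each constraint:
  (1) (-5) - 3(4) = -17 ✓
  (2) 4 < 6 ✓
  (3) 4 > 2 ✓
  (4) 5 = 5 × 1, remainder 0 ✓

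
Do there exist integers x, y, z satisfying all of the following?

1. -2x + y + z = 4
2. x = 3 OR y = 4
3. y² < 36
Yes

Take x = 0, y = 4, z = 0. Substituting into each constraint:
  (1) -2(0) + 4 + 0 = 4 ✓
  (2) y = 4, target 4 ✓ (second branch holds)
  (3) y² = (4)² = 16, and 16 < 36 ✓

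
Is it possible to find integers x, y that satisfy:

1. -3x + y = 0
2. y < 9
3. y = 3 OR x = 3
Yes

Take x = 1, y = 3. Substituting into each constraint:
  (1) -3(1) + 3 = 0 ✓
  (2) 3 < 9 ✓
  (3) y = 3, target 3 ✓ (first branch holds)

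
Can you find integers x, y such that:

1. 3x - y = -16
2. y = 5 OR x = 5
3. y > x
Yes

Take x = 5, y = 31. Substituting into each constraint:
  (1) 3(5) + (-31) = -16 ✓
  (2) x = 5, target 5 ✓ (second branch holds)
  (3) 31 > 5 ✓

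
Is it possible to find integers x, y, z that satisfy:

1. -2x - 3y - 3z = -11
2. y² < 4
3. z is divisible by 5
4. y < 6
Yes

Take x = 13, y = 0, z = -5. Substituting into each constraint:
  (1) -2(13) - 3(0) - 3(-5) = -11 ✓
  (2) y² = (0)² = 0, and 0 < 4 ✓
  (3) -5 = 5 × -1, remainder 0 ✓
  (4) 0 < 6 ✓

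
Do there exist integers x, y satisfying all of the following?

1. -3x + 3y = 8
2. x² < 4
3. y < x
No

Even the single constraint (-3x + 3y = 8) is infeasible over the integers.

  - -3x + 3y = 8: every term on the left is divisible by 3, so the LHS ≡ 0 (mod 3), but the RHS 8 is not — no integer solution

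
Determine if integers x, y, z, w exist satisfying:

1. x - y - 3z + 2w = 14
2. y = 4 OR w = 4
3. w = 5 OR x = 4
Yes

Take x = 4, y = 4, z = -4, w = 1. Substituting into each constraint:
  (1) 4 + (-4) - 3(-4) + 2(1) = 14 ✓
  (2) y = 4, target 4 ✓ (first branch holds)
  (3) x = 4, target 4 ✓ (second branch holds)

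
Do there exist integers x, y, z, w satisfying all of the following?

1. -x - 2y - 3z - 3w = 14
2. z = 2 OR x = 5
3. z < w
Yes

Take x = 5, y = -8, z = -1, w = 0. Substituting into each constraint:
  (1) (-5) - 2(-8) - 3(-1) - 3(0) = 14 ✓
  (2) x = 5, target 5 ✓ (second branch holds)
  (3) -1 < 0 ✓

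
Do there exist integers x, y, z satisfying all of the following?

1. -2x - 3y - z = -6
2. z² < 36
Yes

Take x = 3, y = 0, z = 0. Substituting into each constraint:
  (1) -2(3) - 3(0) + 0 = -6 ✓
  (2) z² = (0)² = 0, and 0 < 36 ✓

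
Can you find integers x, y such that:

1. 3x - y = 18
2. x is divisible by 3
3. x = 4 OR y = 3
No

The full constraint system is jointly infeasible over the integers. Each constraint and what it forces:

  - 3x - y = 18: is a linear equation tying the variables together
  - x is divisible by 3: restricts x to multiples of 3
  - x = 4 OR y = 3: forces a choice: either x = 4 or y = 3

Split on the disjunction (x = 4 OR y = 3):
  • If x = 4: this contradicts the divisibility constraint — 4 is not a multiple of 3.
  • If y = 3: with y = 3, writing x = 3x', every remaining term of the linear equation is divisible by 9, so the left side is ≡ 0 (mod 9); but the right side 21 ≡ 3 (mod 9). No integers can satisfy it.
Both branches are infeasible, so the system has no integer solution.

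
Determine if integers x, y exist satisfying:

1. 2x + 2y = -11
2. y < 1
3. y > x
No

Even the single constraint (2x + 2y = -11) is infeasible over the integers.

  - 2x + 2y = -11: every term on the left is divisible by 2, so the LHS ≡ 0 (mod 2), but the RHS -11 is not — no integer solution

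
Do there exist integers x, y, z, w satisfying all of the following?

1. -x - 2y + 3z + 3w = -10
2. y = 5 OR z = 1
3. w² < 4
Yes

Take x = 0, y = 5, z = 1, w = -1. Substituting into each constraint:
  (1) 0 - 2(5) + 3(1) + 3(-1) = -10 ✓
  (2) y = 5, target 5 ✓ (first branch holds)
  (3) w² = (-1)² = 1, and 1 < 4 ✓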